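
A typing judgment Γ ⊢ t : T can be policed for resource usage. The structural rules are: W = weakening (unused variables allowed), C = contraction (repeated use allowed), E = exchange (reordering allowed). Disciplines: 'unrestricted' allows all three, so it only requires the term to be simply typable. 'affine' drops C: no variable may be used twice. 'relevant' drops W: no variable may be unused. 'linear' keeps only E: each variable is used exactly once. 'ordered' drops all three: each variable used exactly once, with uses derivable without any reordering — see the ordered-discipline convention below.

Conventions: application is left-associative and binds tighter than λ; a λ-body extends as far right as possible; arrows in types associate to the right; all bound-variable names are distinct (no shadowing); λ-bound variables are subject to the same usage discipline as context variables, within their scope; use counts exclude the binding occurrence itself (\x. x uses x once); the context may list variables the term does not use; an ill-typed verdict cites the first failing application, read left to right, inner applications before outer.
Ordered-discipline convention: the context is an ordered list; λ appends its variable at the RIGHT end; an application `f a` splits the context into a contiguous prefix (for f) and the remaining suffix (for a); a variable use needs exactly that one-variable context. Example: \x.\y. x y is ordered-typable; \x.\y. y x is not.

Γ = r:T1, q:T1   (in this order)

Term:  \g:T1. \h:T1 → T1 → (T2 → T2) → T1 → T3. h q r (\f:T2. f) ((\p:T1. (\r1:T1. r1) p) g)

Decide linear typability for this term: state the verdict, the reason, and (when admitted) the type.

yes — r, q, g, h, f, p, r1: one use apiece; term : T1 → (T1 → T1 → (T2 → T2) → T1 → T3) → T3
usage: r ×1, q ×1, g (λ-bound) ×1, h (λ-bound) ×1, f (λ-bound) ×1, p (λ-bound) ×1, r1 (λ-bound) ×1
left-to-right use order: h, q, r, f, r1, p, g
typing: well-typed — term : T1 → (T1 → T1 → (T2 → T2) → T1 → T3) → T3
across the five disciplines: ordered ✗ | linear ✓ | affine ✓ | relevant ✓ | unrestricted ✓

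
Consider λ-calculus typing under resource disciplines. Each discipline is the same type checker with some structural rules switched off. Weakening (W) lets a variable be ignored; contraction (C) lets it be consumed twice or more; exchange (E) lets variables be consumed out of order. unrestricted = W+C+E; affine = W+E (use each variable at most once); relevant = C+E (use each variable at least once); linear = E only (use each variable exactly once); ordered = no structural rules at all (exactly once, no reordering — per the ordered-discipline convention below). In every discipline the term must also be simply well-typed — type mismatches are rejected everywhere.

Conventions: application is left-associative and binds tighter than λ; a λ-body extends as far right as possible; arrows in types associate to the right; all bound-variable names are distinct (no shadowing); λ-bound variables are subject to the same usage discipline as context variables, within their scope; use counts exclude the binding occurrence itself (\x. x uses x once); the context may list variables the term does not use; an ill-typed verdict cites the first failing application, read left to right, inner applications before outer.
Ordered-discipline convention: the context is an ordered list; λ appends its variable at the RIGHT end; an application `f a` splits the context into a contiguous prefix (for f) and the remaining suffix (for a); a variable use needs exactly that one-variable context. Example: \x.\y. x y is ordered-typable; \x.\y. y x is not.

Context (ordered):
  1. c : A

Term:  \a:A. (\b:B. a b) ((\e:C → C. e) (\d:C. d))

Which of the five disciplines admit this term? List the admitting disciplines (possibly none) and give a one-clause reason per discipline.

admitting disciplines: none
usage: c: 0; a [bound]: 1; b [bound]: 1; e [bound]: 1; d [bound]: 1
left-to-right use order: a, b, e, d
typing: ill-typed: non-arrow in function slot: A
ordered: ✗, fails simple typing
linear: ✗, a type mismatch blocks all five
affine: ✗, the type mismatch rejects it
relevant: ✗, not simply typable
unrestricted: ✗, fails simple typing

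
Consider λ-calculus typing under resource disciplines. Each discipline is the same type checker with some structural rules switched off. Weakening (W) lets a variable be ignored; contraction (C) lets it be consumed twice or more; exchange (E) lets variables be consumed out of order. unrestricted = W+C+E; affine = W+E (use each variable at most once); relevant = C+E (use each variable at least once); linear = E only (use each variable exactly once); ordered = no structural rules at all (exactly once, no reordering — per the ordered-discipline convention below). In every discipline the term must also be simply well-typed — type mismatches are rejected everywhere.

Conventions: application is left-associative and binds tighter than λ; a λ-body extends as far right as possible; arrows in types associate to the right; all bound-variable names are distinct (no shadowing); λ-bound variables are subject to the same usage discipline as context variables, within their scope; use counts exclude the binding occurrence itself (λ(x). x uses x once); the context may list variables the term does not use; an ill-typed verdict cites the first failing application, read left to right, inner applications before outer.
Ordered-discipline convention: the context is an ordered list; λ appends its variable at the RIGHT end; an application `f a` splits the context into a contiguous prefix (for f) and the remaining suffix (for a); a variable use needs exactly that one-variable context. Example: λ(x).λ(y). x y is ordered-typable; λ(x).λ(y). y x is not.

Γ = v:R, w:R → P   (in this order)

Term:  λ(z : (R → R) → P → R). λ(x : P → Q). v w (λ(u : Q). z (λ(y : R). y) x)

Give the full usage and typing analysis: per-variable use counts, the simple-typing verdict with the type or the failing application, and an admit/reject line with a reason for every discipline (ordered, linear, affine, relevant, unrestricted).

usage: v: 1×, w: 1×, z [bound]: 1×, x [bound]: 1×, u [bound]: 0×, y [bound]: 1×
use order (left to right): v, w, z, y, x
typing: ill-typed: non-function type R applied to an argument
ordered: ✗ — a type mismatch blocks all five
linear: ✗ — the type mismatch rejects it
affine: ✗ — not simply typable
relevant: ✗ — fails simple typing
unrestricted: ✗ — a type mismatch blocks all five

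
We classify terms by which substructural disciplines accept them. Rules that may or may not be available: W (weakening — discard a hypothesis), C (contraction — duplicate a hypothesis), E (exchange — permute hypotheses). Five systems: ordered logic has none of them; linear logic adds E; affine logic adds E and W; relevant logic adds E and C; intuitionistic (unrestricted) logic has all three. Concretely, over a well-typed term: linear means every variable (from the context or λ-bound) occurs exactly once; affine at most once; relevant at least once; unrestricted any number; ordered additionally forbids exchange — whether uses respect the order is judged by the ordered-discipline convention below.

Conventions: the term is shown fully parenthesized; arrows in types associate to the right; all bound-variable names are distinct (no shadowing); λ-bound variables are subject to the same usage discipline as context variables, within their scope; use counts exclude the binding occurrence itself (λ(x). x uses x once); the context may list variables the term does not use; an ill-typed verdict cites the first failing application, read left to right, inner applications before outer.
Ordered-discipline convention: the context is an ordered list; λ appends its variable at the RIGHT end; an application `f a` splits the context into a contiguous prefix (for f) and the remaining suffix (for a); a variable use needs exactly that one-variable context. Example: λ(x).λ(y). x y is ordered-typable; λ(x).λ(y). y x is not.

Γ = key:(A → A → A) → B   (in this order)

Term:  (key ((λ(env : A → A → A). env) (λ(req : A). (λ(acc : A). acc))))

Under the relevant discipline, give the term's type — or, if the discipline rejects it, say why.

not well-typed under relevant — req left unused
counts: key: 1×; env [bound]: 1×; req [bound]: 0×; acc [bound]: 1×
order of uses: key, env, acc
typing: well-typed — term : B
per-discipline verdicts: ordered ✗; linear ✗; affine ✓; relevant ✗; unrestricted ✓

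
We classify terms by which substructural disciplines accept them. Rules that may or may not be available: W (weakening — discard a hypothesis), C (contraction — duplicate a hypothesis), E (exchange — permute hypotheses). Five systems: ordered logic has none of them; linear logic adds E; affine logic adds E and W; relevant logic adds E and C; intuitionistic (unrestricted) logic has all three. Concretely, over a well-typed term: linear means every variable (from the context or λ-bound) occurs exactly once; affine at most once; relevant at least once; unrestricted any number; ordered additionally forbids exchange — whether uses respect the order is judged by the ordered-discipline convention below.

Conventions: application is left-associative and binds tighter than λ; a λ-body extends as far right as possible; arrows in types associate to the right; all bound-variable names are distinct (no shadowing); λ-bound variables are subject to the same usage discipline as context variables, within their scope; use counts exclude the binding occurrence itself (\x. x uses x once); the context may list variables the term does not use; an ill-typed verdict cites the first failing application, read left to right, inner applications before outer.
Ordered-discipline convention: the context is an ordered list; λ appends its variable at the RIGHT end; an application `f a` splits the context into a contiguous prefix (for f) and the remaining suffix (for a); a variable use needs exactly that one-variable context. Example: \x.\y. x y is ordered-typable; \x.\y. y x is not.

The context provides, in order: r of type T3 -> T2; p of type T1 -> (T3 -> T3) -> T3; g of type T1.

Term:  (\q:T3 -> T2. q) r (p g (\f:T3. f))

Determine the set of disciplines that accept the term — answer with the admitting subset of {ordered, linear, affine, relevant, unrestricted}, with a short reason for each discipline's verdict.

admitted by: ordered, linear, affine, relevant, unrestricted
variable uses: r: 1×, p: 1×, g: 1×, q (λ-bound): 1×, f (λ-bound): 1×
use order (left to right): q, r, p, g, f
typing: the term checks, with type T2
ordered ✓ (r, p, g, q, f: once each, no exchange needed)
linear ✓ (single use per variable (r, p, g, q, f))
affine ✓ (r, p, g, q, f: no repeats, contraction unneeded)
relevant ✓ (none of r, p, g, q, f goes unused)
unrestricted ✓ (type-checks (T2) and nothing is barred)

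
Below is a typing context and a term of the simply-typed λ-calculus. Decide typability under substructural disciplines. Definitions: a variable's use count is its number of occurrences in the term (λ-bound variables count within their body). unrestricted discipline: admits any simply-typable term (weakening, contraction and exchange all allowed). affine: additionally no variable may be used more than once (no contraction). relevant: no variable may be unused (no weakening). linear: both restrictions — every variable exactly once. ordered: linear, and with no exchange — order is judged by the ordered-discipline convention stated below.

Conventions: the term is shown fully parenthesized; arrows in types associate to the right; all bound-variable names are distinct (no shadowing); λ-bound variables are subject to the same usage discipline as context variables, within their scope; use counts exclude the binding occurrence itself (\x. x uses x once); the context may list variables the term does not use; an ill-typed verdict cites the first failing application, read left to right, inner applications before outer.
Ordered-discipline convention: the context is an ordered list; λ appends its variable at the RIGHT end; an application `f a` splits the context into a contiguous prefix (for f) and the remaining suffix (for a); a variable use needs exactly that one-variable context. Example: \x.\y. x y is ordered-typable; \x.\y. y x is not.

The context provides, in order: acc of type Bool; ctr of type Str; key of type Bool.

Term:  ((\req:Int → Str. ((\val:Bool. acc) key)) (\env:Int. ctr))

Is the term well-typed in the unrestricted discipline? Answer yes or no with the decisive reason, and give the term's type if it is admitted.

yes — type-checks (Bool) and nothing is barred; term : Bool
counts: acc ×1; ctr ×1; key ×1; req (bound) ×0; val (bound) ×0; env (bound) ×0
order of uses: acc, key, ctr
typing: ✓ — Bool
per-discipline verdicts: ordered ✗ | linear ✗ | affine ✓ | relevant ✗ | unrestricted ✓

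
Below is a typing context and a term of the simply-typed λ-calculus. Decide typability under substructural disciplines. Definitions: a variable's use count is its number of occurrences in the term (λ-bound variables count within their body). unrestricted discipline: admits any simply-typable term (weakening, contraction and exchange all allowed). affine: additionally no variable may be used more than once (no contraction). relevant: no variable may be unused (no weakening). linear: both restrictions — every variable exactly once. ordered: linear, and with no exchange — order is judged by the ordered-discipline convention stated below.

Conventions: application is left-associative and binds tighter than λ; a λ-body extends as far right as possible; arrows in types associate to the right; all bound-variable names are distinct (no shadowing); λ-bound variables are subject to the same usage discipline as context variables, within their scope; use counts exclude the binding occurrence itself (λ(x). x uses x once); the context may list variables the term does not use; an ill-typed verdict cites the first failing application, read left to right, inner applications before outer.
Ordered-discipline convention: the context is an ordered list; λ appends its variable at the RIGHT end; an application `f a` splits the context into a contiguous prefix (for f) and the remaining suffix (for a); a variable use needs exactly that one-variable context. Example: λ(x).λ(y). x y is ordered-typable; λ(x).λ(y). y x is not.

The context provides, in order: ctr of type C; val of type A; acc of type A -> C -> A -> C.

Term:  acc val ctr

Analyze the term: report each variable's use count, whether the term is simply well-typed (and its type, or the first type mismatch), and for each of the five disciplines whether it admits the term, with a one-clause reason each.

variable uses: ctr: 1×; val: 1×; acc: 1×
use order (left to right): acc, val, ctr
typing: well-typed at A -> C
ordered ✗ (needs exchange: uses follow acc, val, ctr)
linear ✓ (ctr, val, acc: one use apiece)
affine ✓ (at most one use each (ctr, val, acc))
relevant ✓ (every one of ctr, val, acc appears)
unrestricted ✓ (type-checks (A -> C) and nothing is barred)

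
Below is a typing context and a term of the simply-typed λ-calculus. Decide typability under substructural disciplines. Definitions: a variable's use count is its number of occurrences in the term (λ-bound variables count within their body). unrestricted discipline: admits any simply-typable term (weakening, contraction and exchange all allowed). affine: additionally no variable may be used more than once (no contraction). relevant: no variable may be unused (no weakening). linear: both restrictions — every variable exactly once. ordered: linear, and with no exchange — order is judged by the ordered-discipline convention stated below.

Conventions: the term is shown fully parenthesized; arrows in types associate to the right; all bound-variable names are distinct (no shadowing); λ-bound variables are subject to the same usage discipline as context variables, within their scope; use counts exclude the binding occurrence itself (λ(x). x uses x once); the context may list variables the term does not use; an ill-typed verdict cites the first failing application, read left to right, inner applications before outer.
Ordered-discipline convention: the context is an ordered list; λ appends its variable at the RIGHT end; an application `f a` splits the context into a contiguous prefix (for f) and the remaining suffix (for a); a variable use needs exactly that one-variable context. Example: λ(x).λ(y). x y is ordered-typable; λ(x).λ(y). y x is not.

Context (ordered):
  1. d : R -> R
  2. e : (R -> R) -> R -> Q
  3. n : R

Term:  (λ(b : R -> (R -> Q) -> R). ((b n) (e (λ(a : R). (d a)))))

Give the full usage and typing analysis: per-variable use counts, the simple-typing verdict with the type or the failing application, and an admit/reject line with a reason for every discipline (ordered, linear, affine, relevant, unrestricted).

variable uses: d: 1, e: 1, n: 1, b (λ-bound): 1, a (λ-bound): 1
left-to-right use order: b, n, e, d, a
typing: the term checks, with type (R -> (R -> Q) -> R) -> R
ordered: ✗, no ordered split (uses run b, n, e, d, a)
linear: ✓, exactly-once usage across d, e, n, b, a
affine: ✓, none of d, e, n, b, a used more than once
relevant: ✓, none of d, e, n, b, a goes unused
unrestricted: ✓, well-typed at (R -> (R -> Q) -> R) -> R; no restrictions here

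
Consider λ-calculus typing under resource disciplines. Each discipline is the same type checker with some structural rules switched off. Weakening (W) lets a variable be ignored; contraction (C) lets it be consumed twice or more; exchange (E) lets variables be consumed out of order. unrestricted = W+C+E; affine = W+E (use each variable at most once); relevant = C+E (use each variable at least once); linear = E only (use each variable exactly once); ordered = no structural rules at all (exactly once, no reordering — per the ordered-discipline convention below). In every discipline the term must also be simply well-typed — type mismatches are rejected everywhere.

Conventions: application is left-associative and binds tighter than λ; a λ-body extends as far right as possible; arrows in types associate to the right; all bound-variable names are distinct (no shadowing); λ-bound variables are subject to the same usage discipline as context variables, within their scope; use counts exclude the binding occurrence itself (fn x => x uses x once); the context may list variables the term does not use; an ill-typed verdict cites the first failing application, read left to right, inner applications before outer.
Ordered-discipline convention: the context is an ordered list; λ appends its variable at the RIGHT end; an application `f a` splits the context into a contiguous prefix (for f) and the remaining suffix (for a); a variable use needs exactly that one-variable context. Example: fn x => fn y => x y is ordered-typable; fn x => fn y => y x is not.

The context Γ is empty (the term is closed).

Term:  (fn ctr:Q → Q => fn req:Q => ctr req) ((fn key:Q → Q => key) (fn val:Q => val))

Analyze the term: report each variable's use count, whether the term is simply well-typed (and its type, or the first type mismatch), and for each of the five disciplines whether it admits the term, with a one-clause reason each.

variable uses: ctr (λ-bound) ×1, req (λ-bound) ×1, key (λ-bound) ×1, val (λ-bound) ×1
use order (left to right): ctr, req, key, val
typing: the term checks, with type Q → Q
ordered: ✓ — ctr, req, key, val once each; derivable with no W/C/E
linear: ✓ — single use per variable (ctr, req, key, val)
affine: ✓ — no duplicate uses among ctr, req, key, val
relevant: ✓ — at least one use each (ctr, req, key, val)
unrestricted: ✓ — simply typable at Q → Q; W, C, E all held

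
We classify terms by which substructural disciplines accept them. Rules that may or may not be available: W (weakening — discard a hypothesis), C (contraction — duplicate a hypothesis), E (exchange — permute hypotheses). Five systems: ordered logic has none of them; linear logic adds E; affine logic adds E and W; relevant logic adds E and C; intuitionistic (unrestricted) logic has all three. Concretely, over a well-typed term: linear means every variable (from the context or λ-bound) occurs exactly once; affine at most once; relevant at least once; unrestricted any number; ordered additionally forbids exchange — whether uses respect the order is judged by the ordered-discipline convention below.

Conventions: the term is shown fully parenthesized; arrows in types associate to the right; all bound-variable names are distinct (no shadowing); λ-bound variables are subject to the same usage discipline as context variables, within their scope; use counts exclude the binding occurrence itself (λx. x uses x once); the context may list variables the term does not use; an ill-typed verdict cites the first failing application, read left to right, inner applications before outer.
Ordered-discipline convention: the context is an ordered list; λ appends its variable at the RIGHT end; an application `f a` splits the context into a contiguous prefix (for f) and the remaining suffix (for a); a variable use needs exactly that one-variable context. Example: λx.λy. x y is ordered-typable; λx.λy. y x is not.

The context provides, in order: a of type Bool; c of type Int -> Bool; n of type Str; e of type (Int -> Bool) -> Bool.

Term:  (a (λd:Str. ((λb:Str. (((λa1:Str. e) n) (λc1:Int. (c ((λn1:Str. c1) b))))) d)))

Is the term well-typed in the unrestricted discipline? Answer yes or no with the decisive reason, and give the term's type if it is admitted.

no — not simply typable
variable uses: a=1; c=1; n=1; e=1; d (bound)=1; b (bound)=1; a1 (bound)=0; c1 (bound)=1; n1 (bound)=0
use order (left to right): a, e, n, c, c1, b, d
typing: ill-typed: can't apply a value of type Bool
per-discipline verdicts: ordered ✗ | linear ✗ | affine ✗ | relevant ✗ | unrestricted ✗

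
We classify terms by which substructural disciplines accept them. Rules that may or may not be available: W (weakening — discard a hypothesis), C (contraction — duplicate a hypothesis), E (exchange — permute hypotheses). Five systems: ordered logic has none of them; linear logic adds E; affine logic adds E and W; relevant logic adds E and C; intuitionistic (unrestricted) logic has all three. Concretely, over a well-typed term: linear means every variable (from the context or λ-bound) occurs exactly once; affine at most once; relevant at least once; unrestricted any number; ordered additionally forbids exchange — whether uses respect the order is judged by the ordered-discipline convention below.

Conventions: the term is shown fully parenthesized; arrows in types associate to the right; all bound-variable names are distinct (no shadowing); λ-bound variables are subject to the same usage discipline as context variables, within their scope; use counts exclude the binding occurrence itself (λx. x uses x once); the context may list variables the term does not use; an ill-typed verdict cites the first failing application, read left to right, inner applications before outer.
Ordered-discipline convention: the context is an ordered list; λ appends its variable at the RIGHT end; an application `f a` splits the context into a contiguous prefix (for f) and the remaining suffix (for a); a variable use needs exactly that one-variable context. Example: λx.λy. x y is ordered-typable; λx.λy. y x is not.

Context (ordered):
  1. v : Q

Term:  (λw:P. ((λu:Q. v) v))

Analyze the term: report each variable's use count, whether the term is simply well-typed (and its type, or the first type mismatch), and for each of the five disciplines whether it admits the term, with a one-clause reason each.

variable uses: v ×2; w [bound] ×0; u [bound] ×0
use order (left to right): v, v
typing: the term checks, with type P → Q
ordered: ✗, repeated use of v ×2; w, u never used (weakening)
linear: ✗, repeated use of v ×2; w, u never used (weakening)
affine: ✗, repeated use of v ×2
relevant: ✗, w, u never used (weakening)
unrestricted: ✓, simply typable at P → Q; W, C, E all held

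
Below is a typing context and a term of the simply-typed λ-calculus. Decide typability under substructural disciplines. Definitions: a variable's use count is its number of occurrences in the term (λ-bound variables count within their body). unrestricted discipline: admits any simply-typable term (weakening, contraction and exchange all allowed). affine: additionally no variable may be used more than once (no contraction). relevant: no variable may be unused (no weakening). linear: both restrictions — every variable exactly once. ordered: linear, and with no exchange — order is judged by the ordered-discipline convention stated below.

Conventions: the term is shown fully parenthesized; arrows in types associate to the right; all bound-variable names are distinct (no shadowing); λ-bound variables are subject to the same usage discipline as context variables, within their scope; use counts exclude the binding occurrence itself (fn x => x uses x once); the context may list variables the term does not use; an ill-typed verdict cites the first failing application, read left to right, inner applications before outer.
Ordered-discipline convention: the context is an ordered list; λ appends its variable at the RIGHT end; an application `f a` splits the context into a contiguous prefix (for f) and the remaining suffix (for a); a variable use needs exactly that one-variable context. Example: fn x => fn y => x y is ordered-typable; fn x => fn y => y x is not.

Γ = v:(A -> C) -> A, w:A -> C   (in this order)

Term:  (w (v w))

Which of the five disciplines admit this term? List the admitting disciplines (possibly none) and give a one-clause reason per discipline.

admitted in: relevant, unrestricted
use counts: v: 1×; w: 2×
order of uses: w, v, w
typing: the term checks, with type C
ordered ✗ (uses contraction: w ×2)
linear ✗ (uses contraction: w ×2)
affine ✗ (uses contraction: w ×2)
relevant ✓ (v, w: all used, weakening unneeded)
unrestricted ✓ (typability at C is all that's needed)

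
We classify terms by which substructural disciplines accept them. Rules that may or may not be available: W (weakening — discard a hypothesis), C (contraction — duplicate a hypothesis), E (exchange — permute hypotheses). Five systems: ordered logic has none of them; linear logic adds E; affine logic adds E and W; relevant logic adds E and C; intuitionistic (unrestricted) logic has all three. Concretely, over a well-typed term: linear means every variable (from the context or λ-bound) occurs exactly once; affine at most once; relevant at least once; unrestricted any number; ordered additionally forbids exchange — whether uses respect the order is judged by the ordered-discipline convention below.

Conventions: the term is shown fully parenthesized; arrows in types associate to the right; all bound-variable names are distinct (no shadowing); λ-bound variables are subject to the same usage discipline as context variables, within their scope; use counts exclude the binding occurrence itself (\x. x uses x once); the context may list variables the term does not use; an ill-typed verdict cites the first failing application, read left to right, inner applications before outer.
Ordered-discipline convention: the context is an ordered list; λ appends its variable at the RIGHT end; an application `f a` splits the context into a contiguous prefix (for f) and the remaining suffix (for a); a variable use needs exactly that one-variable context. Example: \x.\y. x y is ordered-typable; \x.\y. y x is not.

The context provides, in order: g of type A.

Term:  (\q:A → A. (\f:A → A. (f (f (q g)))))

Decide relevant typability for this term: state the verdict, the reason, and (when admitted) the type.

yes — every one of g, q, f appears; term : (A → A) → (A → A) → A
usage: g: 1×, q (λ-bound): 1×, f (λ-bound): 2×
uses in reading order: f, f, q, g
typing: ✓ — (A → A) → (A → A) → A
summary: ordered ✗ | linear ✗ | affine ✗ | relevant ✓ | unrestricted ✓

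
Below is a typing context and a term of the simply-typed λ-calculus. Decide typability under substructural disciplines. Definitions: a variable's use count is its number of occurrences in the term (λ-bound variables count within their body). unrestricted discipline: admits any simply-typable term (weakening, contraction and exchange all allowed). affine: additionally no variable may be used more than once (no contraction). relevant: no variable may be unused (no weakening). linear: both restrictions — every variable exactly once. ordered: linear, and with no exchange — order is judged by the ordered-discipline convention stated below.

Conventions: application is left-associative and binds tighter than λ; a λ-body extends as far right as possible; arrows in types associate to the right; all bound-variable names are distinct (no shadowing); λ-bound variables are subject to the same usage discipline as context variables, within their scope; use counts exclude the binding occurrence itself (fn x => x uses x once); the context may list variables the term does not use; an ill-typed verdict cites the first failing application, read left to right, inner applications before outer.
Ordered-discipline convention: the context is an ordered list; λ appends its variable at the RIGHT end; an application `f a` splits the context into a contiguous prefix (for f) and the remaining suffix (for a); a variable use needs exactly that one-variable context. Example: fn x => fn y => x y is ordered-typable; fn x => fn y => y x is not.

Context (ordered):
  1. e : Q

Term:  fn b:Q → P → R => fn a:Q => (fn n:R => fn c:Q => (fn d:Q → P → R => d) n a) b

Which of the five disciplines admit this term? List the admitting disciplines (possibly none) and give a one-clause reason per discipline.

admitted by: none
variable uses: e=0; b (bound)=1; a (bound)=1; n (bound)=1; c (bound)=0; d (bound)=1
use order (left to right): d, n, a, b
typing: ill-typed: a function awaiting Q → P → R gets R
ordered ✗ (fails simple typing)
linear ✗ (a type mismatch blocks all five)
affine ✗ (the type mismatch rejects it)
relevant ✗ (not simply typable)
unrestricted ✗ (fails simple typing)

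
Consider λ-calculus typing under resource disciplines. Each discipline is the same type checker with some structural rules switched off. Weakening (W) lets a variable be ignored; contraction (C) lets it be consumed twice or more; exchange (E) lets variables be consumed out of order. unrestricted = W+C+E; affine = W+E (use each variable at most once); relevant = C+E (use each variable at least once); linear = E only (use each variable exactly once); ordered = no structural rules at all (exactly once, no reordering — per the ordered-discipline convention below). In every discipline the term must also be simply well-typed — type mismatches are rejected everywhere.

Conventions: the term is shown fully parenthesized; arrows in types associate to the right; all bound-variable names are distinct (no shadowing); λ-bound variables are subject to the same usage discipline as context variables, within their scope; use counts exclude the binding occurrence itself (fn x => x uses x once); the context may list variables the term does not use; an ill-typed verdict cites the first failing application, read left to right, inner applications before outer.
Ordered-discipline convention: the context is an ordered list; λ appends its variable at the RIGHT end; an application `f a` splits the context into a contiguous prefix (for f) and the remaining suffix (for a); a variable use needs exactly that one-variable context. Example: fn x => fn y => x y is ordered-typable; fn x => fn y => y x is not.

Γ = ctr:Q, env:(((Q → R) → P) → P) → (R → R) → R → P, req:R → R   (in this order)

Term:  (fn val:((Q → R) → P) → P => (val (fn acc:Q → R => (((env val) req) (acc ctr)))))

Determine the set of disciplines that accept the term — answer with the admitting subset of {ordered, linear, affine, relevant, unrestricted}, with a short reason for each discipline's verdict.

admitted in: relevant, unrestricted
counts: ctr: 1×, env: 1×, req: 1×, val [bound]: 2×, acc [bound]: 1×
uses in reading order: val, env, val, req, acc, ctr
typing: well-typed at (((Q → R) → P) → P) → P
ordered: ✗, uses contraction: val ×2
linear: ✗, uses contraction: val ×2
affine: ✗, uses contraction: val ×2
relevant: ✓, none of ctr, env, req, val, acc goes unused
unrestricted: ✓, simply typable at (((Q → R) → P) → P) → P; W, C, E all held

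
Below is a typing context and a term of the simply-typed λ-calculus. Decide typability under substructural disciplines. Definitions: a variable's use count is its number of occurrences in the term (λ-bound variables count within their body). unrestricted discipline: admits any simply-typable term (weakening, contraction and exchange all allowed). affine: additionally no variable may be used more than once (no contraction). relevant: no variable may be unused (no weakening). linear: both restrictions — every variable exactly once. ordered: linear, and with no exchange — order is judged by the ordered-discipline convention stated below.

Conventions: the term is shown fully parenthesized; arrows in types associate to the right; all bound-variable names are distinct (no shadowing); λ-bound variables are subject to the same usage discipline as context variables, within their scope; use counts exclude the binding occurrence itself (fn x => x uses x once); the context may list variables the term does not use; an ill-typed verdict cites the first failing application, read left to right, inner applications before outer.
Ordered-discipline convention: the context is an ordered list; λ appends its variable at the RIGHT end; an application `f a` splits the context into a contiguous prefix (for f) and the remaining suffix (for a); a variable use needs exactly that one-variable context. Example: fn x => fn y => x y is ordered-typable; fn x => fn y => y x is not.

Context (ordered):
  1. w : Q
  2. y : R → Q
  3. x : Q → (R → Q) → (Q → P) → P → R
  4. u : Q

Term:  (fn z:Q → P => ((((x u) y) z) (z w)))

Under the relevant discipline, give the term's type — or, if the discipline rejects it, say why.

term : (Q → P) → R
variable uses: w: 1×; y: 1×; x: 1×; u: 1×; z (λ-bound): 2×
uses in reading order: x, u, y, z, z, w
typing: well-typed — term : (Q → P) → R
summary: ordered ✗, linear ✗, affine ✗, relevant ✓, unrestricted ✓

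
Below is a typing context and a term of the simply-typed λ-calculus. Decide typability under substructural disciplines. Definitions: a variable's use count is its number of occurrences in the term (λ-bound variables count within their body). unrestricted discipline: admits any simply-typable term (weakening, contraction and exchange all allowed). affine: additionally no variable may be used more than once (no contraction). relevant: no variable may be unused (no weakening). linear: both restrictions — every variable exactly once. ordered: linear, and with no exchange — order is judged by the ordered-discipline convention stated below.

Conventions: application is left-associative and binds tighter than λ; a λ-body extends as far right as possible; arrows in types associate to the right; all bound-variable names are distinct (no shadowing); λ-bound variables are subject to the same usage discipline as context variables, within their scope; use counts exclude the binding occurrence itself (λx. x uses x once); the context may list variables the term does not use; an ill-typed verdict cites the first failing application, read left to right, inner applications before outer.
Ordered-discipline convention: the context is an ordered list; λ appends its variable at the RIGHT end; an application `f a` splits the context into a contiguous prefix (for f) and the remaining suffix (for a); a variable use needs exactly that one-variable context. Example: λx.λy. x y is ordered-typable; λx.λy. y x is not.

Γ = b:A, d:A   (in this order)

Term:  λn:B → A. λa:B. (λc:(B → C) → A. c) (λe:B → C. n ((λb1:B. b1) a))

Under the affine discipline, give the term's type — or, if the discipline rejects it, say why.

term : (B → A) → B → (B → C) → A
usage: b ×0, d ×0, n (bound) ×1, a (bound) ×1, c (bound) ×1, e (bound) ×0, b1 (bound) ×1
left-to-right use order: c, n, b1, a
typing: ✓ — (B → A) → B → (B → C) → A
across the five disciplines: ordered ✗ | linear ✗ | affine ✓ | relevant ✗ | unrestricted ✓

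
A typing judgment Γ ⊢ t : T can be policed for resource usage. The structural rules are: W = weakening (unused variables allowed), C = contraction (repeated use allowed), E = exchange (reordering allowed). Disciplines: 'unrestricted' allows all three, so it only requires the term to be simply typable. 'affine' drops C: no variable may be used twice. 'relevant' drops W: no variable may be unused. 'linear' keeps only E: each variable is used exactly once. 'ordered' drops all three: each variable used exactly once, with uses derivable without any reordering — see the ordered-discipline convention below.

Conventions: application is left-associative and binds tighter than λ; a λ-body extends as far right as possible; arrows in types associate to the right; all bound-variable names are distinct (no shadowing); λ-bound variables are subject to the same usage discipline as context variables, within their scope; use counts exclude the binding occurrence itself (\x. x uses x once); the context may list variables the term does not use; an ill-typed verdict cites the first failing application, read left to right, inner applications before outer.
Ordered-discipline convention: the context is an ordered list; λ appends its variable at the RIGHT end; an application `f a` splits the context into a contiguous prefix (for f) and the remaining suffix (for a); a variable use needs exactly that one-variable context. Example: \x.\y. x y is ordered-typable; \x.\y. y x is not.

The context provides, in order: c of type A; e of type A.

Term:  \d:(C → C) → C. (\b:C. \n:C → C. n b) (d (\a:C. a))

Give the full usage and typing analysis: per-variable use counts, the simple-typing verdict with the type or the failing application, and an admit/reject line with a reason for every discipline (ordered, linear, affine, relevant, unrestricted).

counts: c=0, e=0, d (λ-bound)=1, b (λ-bound)=1, n (λ-bound)=1, a (λ-bound)=1
order of uses: n, b, d, a
typing: well-typed at ((C → C) → C) → (C → C) → C
ordered ✗ (needs weakening: c, e unused)
linear ✗ (needs weakening: c, e unused)
affine ✓ (at most one use each (c, e, d, b, n, a))
relevant ✗ (needs weakening: c, e unused)
unrestricted ✓ (type-checks (((C → C) → C) → (C → C) → C) and nothing is barred)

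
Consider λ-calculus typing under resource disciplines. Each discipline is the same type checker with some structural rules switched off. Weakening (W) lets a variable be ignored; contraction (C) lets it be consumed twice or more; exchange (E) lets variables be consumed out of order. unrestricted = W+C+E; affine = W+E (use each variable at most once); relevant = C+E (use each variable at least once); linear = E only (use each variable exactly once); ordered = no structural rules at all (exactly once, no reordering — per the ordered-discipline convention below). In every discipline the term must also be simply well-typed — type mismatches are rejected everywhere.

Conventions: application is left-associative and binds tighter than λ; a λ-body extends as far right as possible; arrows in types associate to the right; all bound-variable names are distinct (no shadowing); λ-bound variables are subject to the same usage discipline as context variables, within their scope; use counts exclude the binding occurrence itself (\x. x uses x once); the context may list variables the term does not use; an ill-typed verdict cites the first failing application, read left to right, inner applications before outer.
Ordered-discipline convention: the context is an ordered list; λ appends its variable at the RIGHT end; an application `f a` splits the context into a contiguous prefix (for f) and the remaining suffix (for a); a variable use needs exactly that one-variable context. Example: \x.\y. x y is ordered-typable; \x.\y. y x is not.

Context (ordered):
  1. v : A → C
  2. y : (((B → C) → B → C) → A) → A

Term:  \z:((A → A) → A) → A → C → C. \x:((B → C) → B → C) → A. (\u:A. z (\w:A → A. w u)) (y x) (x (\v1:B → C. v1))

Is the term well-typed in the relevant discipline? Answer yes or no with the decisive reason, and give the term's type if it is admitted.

no — v left unused
variable uses: v: 0×, y: 1×, z (λ-bound): 1×, x (λ-bound): 2×, u (λ-bound): 1×, w (λ-bound): 1×, v1 (λ-bound): 1×
order of uses: z, w, u, y, x, x, v1
typing: the term checks, with type (((A → A) → A) → A → C → C) → (((B → C) → B → C) → A) → C → C
summary: ordered ✗; linear ✗; affine ✗; relevant ✗; unrestricted ✓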